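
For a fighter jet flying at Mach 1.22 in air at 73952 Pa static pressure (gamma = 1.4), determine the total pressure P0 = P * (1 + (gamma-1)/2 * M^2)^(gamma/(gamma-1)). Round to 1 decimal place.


Step 1: (gamma-1)/2 * M^2 = 0.2 * 1.4884 = 0.29768
Step 2: 1 + 0.29768 = 1.29768
Step 3: Exponent gamma/(gamma-1) = 3.5
Step 4: P0 = 73952 * 1.29768^3.5 = 184092.7 Pa

184092.7


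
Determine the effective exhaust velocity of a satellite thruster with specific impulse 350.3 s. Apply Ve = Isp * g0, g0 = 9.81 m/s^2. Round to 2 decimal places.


Step 1: Ve = Isp * g0 = 350.3 * 9.81
Step 2: Ve = 3436.44 m/s

3436.44


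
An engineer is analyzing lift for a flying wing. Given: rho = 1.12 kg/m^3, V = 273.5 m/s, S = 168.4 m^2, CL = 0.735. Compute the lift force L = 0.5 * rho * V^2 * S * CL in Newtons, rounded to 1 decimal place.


Step 1: Calculate dynamic pressure q = 0.5 * 1.12 * 273.5^2 = 0.5 * 1.12 * 74802.25 = 41889.26 Pa
Step 2: Multiply by wing area and lift coefficient: L = 41889.26 * 168.4 * 0.735
Step 3: L = 7054151.384 * 0.735 = 5184801.3 N

5184801.3


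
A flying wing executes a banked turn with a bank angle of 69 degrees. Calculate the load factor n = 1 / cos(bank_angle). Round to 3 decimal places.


Step 1: Convert 69 degrees to radians = 1.204277
Step 2: cos(69 deg) = 0.358368
Step 3: n = 1 / 0.358368 = 2.790

2.790


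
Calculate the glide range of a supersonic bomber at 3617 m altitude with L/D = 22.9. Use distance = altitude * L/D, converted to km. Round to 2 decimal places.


Step 1: Glide distance = altitude * L/D = 3617 * 22.9 = 82829.3 m
Step 2: Convert to km: 82829.3 / 1000 = 82.83 km

82.83


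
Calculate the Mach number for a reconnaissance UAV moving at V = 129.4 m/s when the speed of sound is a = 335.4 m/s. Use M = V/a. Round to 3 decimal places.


Step 1: M = V / a = 129.4 / 335.4
Step 2: M = 0.386

0.386


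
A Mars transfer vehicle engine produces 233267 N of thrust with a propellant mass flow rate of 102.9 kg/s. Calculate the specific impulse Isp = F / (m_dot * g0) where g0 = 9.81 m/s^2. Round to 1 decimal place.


Step 1: m_dot * g0 = 102.9 * 9.81 = 1009.45
Step 2: Isp = 233267 / 1009.45 = 231.1 s

231.1


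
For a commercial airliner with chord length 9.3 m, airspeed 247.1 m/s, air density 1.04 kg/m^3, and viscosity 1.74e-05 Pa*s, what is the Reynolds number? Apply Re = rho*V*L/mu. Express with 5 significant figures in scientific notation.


Step 1: Numerator = rho * V * L = 1.04 * 247.1 * 9.3 = 2389.9512
Step 2: Re = 2389.9512 / 1.74e-05
Step 3: Re = 1.3735e+08

1.3735e+08


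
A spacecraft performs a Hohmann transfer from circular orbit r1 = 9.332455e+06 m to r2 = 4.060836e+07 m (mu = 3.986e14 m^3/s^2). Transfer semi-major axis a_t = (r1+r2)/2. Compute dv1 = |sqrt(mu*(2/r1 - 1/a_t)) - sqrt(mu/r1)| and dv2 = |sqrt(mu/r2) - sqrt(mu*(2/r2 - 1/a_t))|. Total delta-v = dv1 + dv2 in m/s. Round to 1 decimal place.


Step 1: Transfer semi-major axis a_t = (9.332455e+06 + 4.060836e+07) / 2 = 2.497041e+07 m
Step 2: v1 (circular at r1) = sqrt(mu/r1) = 6535.38 m/s
Step 3: v_t1 = sqrt(mu*(2/r1 - 1/a_t)) = 8334.23 m/s
Step 4: dv1 = |8334.23 - 6535.38| = 1798.85 m/s
Step 5: v2 (circular at r2) = 3133.0 m/s, v_t2 = 1915.34 m/s
Step 6: dv2 = |3133.0 - 1915.34| = 1217.66 m/s
Step 7: Total delta-v = 1798.85 + 1217.66 = 3016.5 m/s

3016.5


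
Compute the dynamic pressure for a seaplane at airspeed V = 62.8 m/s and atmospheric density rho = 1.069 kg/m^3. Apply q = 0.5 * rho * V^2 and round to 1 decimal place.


Step 1: V^2 = 62.8^2 = 3943.84
Step 2: q = 0.5 * 1.069 * 3943.84
Step 3: q = 2108.0 Pa

2108.0


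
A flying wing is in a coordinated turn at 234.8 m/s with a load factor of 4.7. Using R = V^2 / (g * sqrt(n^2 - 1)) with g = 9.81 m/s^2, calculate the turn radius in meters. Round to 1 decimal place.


Step 1: V^2 = 234.8^2 = 55131.04
Step 2: n^2 - 1 = 4.7^2 - 1 = 21.09
Step 3: sqrt(21.09) = 4.592385
Step 4: R = 55131.04 / (9.81 * 4.592385) = 1223.7 m

1223.7


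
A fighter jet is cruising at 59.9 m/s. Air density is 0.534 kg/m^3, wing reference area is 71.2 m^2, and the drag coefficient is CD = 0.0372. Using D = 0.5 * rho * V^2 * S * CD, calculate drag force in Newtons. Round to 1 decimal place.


Step 1: Dynamic pressure q = 0.5 * 0.534 * 59.9^2 = 957.9987 Pa
Step 2: Drag D = q * S * CD = 957.9987 * 71.2 * 0.0372
Step 3: D = 2537.4 N

2537.4


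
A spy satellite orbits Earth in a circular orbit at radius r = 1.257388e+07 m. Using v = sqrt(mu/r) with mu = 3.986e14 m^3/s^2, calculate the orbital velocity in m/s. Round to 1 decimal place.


Step 1: mu / r = 3.986e14 / 1.257388e+07 = 31700636.5577
Step 2: v = sqrt(31700636.5577) = 5630.3 m/s

5630.3


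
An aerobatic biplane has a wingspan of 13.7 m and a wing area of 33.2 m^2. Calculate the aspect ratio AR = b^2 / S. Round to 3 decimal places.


Step 1: b^2 = 13.7^2 = 187.69
Step 2: AR = 187.69 / 33.2 = 5.653

5.653


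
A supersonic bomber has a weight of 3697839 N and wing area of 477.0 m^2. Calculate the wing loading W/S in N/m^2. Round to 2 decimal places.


Step 1: Wing loading = W / S = 3697839 / 477.0
Step 2: Wing loading = 7752.28 N/m^2

7752.28


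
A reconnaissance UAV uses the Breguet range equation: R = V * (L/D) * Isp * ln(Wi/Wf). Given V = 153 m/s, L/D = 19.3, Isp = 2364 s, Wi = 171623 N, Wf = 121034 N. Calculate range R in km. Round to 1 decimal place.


Step 1: Coefficient = V * (L/D) * Isp = 153 * 19.3 * 2364 = 6980655.6 m
Step 2: Wi/Wf = 171623 / 121034 = 1.417973
Step 3: ln(1.417973) = 0.349229
Step 4: R = 6980655.6 * 0.349229 = 2437845.4 m = 2437.8 km

2437.8


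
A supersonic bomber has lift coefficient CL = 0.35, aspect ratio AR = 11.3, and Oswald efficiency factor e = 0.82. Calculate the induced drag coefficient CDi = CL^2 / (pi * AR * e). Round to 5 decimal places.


Step 1: CL^2 = 0.35^2 = 0.1225
Step 2: pi * AR * e = 3.14159 * 11.3 * 0.82 = 29.109998
Step 3: CDi = 0.1225 / 29.109998 = 0.00421

0.00421


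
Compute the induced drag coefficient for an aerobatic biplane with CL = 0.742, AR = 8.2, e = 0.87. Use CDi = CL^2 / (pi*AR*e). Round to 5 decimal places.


Step 1: CL^2 = 0.742^2 = 0.550564
Step 2: pi * AR * e = 3.14159 * 8.2 * 0.87 = 22.412122
Step 3: CDi = 0.550564 / 22.412122 = 0.02457

0.02457


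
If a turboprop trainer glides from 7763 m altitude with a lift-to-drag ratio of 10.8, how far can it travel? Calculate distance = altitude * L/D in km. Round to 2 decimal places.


Step 1: Glide distance = altitude * L/D = 7763 * 10.8 = 83840.4 m
Step 2: Convert to km: 83840.4 / 1000 = 83.84 km

83.84


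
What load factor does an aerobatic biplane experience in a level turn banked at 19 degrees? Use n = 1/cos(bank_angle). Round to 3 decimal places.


Step 1: Convert 19 degrees to radians = 0.331613
Step 2: cos(19 deg) = 0.945519
Step 3: n = 1 / 0.945519 = 1.058

1.058


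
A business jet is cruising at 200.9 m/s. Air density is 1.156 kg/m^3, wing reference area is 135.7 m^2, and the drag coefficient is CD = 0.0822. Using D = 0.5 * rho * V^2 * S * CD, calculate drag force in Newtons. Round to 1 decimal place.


Step 1: Dynamic pressure q = 0.5 * 1.156 * 200.9^2 = 23328.5482 Pa
Step 2: Drag D = q * S * CD = 23328.5482 * 135.7 * 0.0822
Step 3: D = 260219.2 N

260219.2


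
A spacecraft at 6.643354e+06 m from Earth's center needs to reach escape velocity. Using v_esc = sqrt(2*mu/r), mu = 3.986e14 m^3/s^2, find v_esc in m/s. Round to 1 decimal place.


Step 1: 2*mu/r = 2 * 3.986e14 / 6.643354e+06 = 119999626.6946
Step 2: v_esc = sqrt(119999626.6946) = 10954.4 m/s

10954.4


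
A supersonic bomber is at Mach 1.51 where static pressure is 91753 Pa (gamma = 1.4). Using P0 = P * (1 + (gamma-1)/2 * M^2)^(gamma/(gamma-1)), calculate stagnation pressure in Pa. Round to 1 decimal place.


Step 1: (gamma-1)/2 * M^2 = 0.2 * 2.2801 = 0.45602
Step 2: 1 + 0.45602 = 1.45602
Step 3: Exponent gamma/(gamma-1) = 3.5
Step 4: P0 = 91753 * 1.45602^3.5 = 341748.0 Pa

341748.0


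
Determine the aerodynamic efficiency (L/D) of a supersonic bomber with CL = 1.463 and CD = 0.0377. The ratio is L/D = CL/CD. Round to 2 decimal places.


Step 1: L/D = CL / CD = 1.463 / 0.0377
Step 2: L/D = 38.81

38.81


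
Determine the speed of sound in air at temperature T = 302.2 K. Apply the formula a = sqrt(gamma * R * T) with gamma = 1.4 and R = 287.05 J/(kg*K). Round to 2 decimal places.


Step 1: gamma * R * T = 1.4 * 287.05 * 302.2 = 121445.114
Step 2: a = sqrt(121445.114) = 348.49 m/s

348.49


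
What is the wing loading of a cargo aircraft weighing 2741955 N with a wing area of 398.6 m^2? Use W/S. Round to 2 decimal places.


Step 1: Wing loading = W / S = 2741955 / 398.6
Step 2: Wing loading = 6878.96 N/m^2

6878.96


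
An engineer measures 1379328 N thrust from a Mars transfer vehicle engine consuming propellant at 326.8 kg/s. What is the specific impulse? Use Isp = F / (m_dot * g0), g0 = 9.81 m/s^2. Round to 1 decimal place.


Step 1: m_dot * g0 = 326.8 * 9.81 = 3205.91
Step 2: Isp = 1379328 / 3205.91 = 430.2 s

430.2


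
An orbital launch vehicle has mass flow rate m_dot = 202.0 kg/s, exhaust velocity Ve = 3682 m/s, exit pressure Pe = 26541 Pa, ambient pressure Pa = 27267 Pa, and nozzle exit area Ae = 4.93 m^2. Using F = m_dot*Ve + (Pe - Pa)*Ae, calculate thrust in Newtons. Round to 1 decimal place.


Step 1: Momentum thrust = m_dot * Ve = 202.0 * 3682 = 743764.0 N
Step 2: Pressure thrust = (Pe - Pa) * Ae = (26541 - 27267) * 4.93 = -3579.18 N
Step 3: Total thrust F = 743764.0 + -3579.18 = 740184.8 N

740184.8


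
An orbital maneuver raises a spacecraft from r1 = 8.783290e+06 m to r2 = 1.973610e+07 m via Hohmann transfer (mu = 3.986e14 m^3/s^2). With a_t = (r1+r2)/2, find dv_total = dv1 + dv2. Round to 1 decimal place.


Step 1: Transfer semi-major axis a_t = (8.783290e+06 + 1.973610e+07) / 2 = 1.425970e+07 m
Step 2: v1 (circular at r1) = sqrt(mu/r1) = 6736.59 m/s
Step 3: v_t1 = sqrt(mu*(2/r1 - 1/a_t)) = 7925.3 m/s
Step 4: dv1 = |7925.3 - 6736.59| = 1188.71 m/s
Step 5: v2 (circular at r2) = 4494.05 m/s, v_t2 = 3527.05 m/s
Step 6: dv2 = |4494.05 - 3527.05| = 967.0 m/s
Step 7: Total delta-v = 1188.71 + 967.0 = 2155.7 m/s

2155.7


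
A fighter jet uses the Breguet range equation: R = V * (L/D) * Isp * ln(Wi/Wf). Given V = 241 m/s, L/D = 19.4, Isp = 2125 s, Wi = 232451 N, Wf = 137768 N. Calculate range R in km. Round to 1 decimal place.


Step 1: Coefficient = V * (L/D) * Isp = 241 * 19.4 * 2125 = 9935225.0 m
Step 2: Wi/Wf = 232451 / 137768 = 1.687264
Step 3: ln(1.687264) = 0.523108
Step 4: R = 9935225.0 * 0.523108 = 5197199.0 m = 5197.2 km

5197.2


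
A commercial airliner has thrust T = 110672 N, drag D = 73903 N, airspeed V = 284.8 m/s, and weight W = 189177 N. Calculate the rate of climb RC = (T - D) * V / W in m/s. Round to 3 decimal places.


Step 1: Excess thrust = T - D = 110672 - 73903 = 36769 N
Step 2: Excess power = 36769 * 284.8 = 10471811.2 W
Step 3: RC = 10471811.2 / 189177 = 55.355 m/s

55.355


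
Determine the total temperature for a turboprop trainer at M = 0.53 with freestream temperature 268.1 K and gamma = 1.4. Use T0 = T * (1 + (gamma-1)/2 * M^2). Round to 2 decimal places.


Step 1: (gamma-1)/2 = 0.2
Step 2: M^2 = 0.2809
Step 3: 1 + 0.2 * 0.2809 = 1.05618
Step 4: T0 = 268.1 * 1.05618 = 283.16 K

283.16


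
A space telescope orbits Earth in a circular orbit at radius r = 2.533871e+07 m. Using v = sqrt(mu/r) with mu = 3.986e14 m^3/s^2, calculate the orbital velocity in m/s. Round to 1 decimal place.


Step 1: mu / r = 3.986e14 / 2.533871e+07 = 15730871.8557
Step 2: v = sqrt(15730871.8557) = 3966.2 m/s

3966.2


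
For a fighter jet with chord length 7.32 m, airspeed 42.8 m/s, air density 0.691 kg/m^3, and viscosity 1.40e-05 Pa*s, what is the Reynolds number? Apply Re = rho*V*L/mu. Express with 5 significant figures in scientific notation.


Step 1: Numerator = rho * V * L = 0.691 * 42.8 * 7.32 = 216.487536
Step 2: Re = 216.487536 / 1.40e-05
Step 3: Re = 1.5463e+07

1.5463e+07


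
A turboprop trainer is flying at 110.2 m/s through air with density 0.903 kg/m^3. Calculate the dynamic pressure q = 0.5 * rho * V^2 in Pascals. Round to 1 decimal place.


Step 1: V^2 = 110.2^2 = 12144.04
Step 2: q = 0.5 * 0.903 * 12144.04
Step 3: q = 5483.0 Pa

5483.0


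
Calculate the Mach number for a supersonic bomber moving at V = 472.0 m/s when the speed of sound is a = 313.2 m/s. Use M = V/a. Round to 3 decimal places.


Step 1: M = V / a = 472.0 / 313.2
Step 2: M = 1.507

1.507


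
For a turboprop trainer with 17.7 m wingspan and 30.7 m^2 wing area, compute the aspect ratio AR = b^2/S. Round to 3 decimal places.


Step 1: b^2 = 17.7^2 = 313.29
Step 2: AR = 313.29 / 30.7 = 10.205

10.205


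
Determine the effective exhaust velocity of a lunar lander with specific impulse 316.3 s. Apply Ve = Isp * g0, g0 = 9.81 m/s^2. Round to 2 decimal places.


Step 1: Ve = Isp * g0 = 316.3 * 9.81
Step 2: Ve = 3102.90 m/s

3102.90


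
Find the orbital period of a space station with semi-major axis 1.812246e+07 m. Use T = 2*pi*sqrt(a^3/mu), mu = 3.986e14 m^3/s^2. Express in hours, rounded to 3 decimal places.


Step 1: a^3 / mu = 5.951843e+21 / 3.986e14 = 1.493187e+07
Step 2: sqrt(1.493187e+07) = 3864.1776 s
Step 3: T = 2*pi * 3864.1776 = 24279.34 s
Step 4: T in hours = 24279.34 / 3600 = 6.744 hours

6.744


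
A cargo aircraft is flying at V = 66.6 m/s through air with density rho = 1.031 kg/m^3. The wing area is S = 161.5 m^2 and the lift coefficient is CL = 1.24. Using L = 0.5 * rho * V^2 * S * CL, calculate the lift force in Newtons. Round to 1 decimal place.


Step 1: Calculate dynamic pressure q = 0.5 * 1.031 * 66.6^2 = 0.5 * 1.031 * 4435.56 = 2286.5312 Pa
Step 2: Multiply by wing area and lift coefficient: L = 2286.5312 * 161.5 * 1.24
Step 3: L = 369274.7856 * 1.24 = 457900.7 N

457900.7


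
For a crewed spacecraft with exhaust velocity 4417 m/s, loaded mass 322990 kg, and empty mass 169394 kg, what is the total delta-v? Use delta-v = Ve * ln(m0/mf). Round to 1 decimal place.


Step 1: Mass ratio m0/mf = 322990 / 169394 = 1.906738
Step 2: ln(1.906738) = 0.645394
Step 3: delta-v = 4417 * 0.645394 = 2850.7 m/s

2850.7


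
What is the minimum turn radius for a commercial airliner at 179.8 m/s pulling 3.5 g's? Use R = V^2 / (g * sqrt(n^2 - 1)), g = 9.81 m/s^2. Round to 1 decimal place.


Step 1: V^2 = 179.8^2 = 32328.04
Step 2: n^2 - 1 = 3.5^2 - 1 = 11.25
Step 3: sqrt(11.25) = 3.354102
Step 4: R = 32328.04 / (9.81 * 3.354102) = 982.5 m

982.5


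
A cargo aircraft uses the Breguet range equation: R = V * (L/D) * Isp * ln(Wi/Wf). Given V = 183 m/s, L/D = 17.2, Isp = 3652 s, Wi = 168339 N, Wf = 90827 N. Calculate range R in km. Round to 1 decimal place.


Step 1: Coefficient = V * (L/D) * Isp = 183 * 17.2 * 3652 = 11495035.2 m
Step 2: Wi/Wf = 168339 / 90827 = 1.853403
Step 3: ln(1.853403) = 0.617023
Step 4: R = 11495035.2 * 0.617023 = 7092703.5 m = 7092.7 km

7092.7


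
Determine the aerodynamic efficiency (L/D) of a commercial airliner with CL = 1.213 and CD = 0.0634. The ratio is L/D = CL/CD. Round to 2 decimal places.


Step 1: L/D = CL / CD = 1.213 / 0.0634
Step 2: L/D = 19.13

19.13


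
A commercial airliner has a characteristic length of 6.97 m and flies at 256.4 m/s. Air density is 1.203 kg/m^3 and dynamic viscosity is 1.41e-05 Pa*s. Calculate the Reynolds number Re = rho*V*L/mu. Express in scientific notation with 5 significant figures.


Step 1: Numerator = rho * V * L = 1.203 * 256.4 * 6.97 = 2149.890924
Step 2: Re = 2149.890924 / 1.41e-05
Step 3: Re = 1.5247e+08

1.5247e+08


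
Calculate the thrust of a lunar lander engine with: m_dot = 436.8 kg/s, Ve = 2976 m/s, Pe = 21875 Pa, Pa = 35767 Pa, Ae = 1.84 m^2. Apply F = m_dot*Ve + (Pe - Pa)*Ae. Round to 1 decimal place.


Step 1: Momentum thrust = m_dot * Ve = 436.8 * 2976 = 1299916.8 N
Step 2: Pressure thrust = (Pe - Pa) * Ae = (21875 - 35767) * 1.84 = -25561.28 N
Step 3: Total thrust F = 1299916.8 + -25561.28 = 1274355.5 N

1274355.5


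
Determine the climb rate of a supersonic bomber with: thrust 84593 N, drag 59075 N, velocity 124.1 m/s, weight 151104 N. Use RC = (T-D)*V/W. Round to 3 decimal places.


Step 1: Excess thrust = T - D = 84593 - 59075 = 25518 N
Step 2: Excess power = 25518 * 124.1 = 3166783.8 W
Step 3: RC = 3166783.8 / 151104 = 20.958 m/s

20.958


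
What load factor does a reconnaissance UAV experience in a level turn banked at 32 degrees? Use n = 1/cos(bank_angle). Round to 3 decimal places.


Step 1: Convert 32 degrees to radians = 0.558505
Step 2: cos(32 deg) = 0.848048
Step 3: n = 1 / 0.848048 = 1.179

1.179


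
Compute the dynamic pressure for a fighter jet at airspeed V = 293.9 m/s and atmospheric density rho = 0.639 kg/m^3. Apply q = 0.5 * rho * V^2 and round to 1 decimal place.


Step 1: V^2 = 293.9^2 = 86377.21
Step 2: q = 0.5 * 0.639 * 86377.21
Step 3: q = 27597.5 Pa

27597.5


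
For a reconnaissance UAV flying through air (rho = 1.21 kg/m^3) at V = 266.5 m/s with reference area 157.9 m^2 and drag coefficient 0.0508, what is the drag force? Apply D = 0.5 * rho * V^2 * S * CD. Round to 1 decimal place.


Step 1: Dynamic pressure q = 0.5 * 1.21 * 266.5^2 = 42968.4613 Pa
Step 2: Drag D = q * S * CD = 42968.4613 * 157.9 * 0.0508
Step 3: D = 344663.8 N

344663.8


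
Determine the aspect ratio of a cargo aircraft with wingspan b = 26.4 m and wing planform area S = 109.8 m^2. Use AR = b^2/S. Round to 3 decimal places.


Step 1: b^2 = 26.4^2 = 696.96
Step 2: AR = 696.96 / 109.8 = 6.348

6.348


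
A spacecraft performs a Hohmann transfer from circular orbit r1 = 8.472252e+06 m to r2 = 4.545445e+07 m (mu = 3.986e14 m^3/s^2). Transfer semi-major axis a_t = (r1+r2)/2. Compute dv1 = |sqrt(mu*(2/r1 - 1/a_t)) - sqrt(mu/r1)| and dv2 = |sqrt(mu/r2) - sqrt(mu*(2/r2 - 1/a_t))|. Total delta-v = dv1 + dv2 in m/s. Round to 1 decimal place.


Step 1: Transfer semi-major axis a_t = (8.472252e+06 + 4.545445e+07) / 2 = 2.696335e+07 m
Step 2: v1 (circular at r1) = sqrt(mu/r1) = 6859.13 m/s
Step 3: v_t1 = sqrt(mu*(2/r1 - 1/a_t)) = 8905.75 m/s
Step 4: dv1 = |8905.75 - 6859.13| = 2046.62 m/s
Step 5: v2 (circular at r2) = 2961.29 m/s, v_t2 = 1659.94 m/s
Step 6: dv2 = |2961.29 - 1659.94| = 1301.34 m/s
Step 7: Total delta-v = 2046.62 + 1301.34 = 3348.0 m/s

3348.0


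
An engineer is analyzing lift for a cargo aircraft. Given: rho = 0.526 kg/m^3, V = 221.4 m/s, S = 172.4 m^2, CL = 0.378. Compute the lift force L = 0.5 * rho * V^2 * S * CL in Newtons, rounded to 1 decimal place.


Step 1: Calculate dynamic pressure q = 0.5 * 0.526 * 221.4^2 = 0.5 * 0.526 * 49017.96 = 12891.7235 Pa
Step 2: Multiply by wing area and lift coefficient: L = 12891.7235 * 172.4 * 0.378
Step 3: L = 2222533.128 * 0.378 = 840117.5 N

840117.5


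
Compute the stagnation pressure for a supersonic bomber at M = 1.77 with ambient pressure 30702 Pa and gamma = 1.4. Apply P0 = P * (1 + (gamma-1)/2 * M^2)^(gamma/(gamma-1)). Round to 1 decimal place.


Step 1: (gamma-1)/2 * M^2 = 0.2 * 3.1329 = 0.62658
Step 2: 1 + 0.62658 = 1.62658
Step 3: Exponent gamma/(gamma-1) = 3.5
Step 4: P0 = 30702 * 1.62658^3.5 = 168511.9 Pa

168511.9


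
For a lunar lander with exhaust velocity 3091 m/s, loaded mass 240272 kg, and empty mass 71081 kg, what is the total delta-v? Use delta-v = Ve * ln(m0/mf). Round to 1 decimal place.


Step 1: Mass ratio m0/mf = 240272 / 71081 = 3.380256
Step 2: ln(3.380256) = 1.217952
Step 3: delta-v = 3091 * 1.217952 = 3764.7 m/s

3764.7


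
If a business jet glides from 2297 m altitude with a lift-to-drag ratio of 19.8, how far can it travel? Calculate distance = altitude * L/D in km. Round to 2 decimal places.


Step 1: Glide distance = altitude * L/D = 2297 * 19.8 = 45480.6 m
Step 2: Convert to km: 45480.6 / 1000 = 45.48 km

45.48


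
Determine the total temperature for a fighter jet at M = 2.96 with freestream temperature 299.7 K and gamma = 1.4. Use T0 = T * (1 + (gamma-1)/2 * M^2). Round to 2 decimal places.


Step 1: (gamma-1)/2 = 0.2
Step 2: M^2 = 8.7616
Step 3: 1 + 0.2 * 8.7616 = 2.75232
Step 4: T0 = 299.7 * 2.75232 = 824.87 K

824.87


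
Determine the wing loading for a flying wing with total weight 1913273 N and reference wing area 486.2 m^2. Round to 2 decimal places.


Step 1: Wing loading = W / S = 1913273 / 486.2
Step 2: Wing loading = 3935.16 N/m^2

3935.16


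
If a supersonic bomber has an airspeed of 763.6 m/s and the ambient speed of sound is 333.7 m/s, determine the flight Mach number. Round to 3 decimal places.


Step 1: M = V / a = 763.6 / 333.7
Step 2: M = 2.288

2.288


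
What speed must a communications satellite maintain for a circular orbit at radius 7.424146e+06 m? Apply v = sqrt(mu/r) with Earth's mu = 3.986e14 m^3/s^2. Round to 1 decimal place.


Step 1: mu / r = 3.986e14 / 7.424146e+06 = 53689676.9002
Step 2: v = sqrt(53689676.9002) = 7327.3 m/s

7327.3


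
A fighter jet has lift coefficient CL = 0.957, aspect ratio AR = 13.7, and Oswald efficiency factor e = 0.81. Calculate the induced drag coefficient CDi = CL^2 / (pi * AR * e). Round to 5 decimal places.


Step 1: CL^2 = 0.957^2 = 0.915849
Step 2: pi * AR * e = 3.14159 * 13.7 * 0.81 = 34.862254
Step 3: CDi = 0.915849 / 34.862254 = 0.02627

0.02627


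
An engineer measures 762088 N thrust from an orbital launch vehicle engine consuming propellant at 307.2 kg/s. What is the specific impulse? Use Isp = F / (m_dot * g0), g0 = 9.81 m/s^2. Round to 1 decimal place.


Step 1: m_dot * g0 = 307.2 * 9.81 = 3013.63
Step 2: Isp = 762088 / 3013.63 = 252.9 s

252.9


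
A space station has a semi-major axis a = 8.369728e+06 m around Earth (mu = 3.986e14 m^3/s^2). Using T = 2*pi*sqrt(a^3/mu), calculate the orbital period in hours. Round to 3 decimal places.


Step 1: a^3 / mu = 5.863191e+20 / 3.986e14 = 1.470946e+06
Step 2: sqrt(1.470946e+06) = 1212.8256 s
Step 3: T = 2*pi * 1212.8256 = 7620.41 s
Step 4: T in hours = 7620.41 / 3600 = 2.117 hours

2.117


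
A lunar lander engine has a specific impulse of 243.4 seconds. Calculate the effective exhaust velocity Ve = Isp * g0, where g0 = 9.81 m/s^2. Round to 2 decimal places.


Step 1: Ve = Isp * g0 = 243.4 * 9.81
Step 2: Ve = 2387.75 m/s

2387.75


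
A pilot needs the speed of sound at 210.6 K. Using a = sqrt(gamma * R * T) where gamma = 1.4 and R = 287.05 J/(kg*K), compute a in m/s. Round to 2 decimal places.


Step 1: gamma * R * T = 1.4 * 287.05 * 210.6 = 84633.822
Step 2: a = sqrt(84633.822) = 290.92 m/s

290.92


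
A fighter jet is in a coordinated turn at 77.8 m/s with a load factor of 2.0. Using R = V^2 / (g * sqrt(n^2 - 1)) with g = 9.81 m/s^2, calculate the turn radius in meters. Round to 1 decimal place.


Step 1: V^2 = 77.8^2 = 6052.84
Step 2: n^2 - 1 = 2.0^2 - 1 = 3.0
Step 3: sqrt(3.0) = 1.732051
Step 4: R = 6052.84 / (9.81 * 1.732051) = 356.2 m

356.2


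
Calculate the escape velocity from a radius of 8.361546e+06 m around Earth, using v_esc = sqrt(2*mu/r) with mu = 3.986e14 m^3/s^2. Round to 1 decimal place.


Step 1: 2*mu/r = 2 * 3.986e14 / 8.361546e+06 = 95341220.3915
Step 2: v_esc = sqrt(95341220.3915) = 9764.3 m/s

9764.3


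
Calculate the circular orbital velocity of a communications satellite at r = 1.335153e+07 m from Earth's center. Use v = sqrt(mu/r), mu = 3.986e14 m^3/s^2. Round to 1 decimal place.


Step 1: mu / r = 3.986e14 / 1.335153e+07 = 29854256.4036
Step 2: v = sqrt(29854256.4036) = 5463.9 m/s

5463.9


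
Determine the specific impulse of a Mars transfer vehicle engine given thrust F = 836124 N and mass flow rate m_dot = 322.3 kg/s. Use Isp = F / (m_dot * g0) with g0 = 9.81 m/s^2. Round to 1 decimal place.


Step 1: m_dot * g0 = 322.3 * 9.81 = 3161.76
Step 2: Isp = 836124 / 3161.76 = 264.4 s

264.4


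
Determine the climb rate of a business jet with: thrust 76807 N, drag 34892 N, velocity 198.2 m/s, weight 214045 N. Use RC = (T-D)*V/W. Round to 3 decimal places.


Step 1: Excess thrust = T - D = 76807 - 34892 = 41915 N
Step 2: Excess power = 41915 * 198.2 = 8307553.0 W
Step 3: RC = 8307553.0 / 214045 = 38.812 m/s

38.812


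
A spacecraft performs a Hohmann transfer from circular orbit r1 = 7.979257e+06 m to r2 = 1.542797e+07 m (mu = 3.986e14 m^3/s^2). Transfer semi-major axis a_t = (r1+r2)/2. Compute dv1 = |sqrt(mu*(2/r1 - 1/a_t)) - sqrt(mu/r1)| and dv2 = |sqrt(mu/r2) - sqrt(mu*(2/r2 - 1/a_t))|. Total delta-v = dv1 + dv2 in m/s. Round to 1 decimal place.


Step 1: Transfer semi-major axis a_t = (7.979257e+06 + 1.542797e+07) / 2 = 1.170361e+07 m
Step 2: v1 (circular at r1) = sqrt(mu/r1) = 7067.85 m/s
Step 3: v_t1 = sqrt(mu*(2/r1 - 1/a_t)) = 8114.87 m/s
Step 4: dv1 = |8114.87 - 7067.85| = 1047.02 m/s
Step 5: v2 (circular at r2) = 5082.93 m/s, v_t2 = 4196.97 m/s
Step 6: dv2 = |5082.93 - 4196.97| = 885.97 m/s
Step 7: Total delta-v = 1047.02 + 885.97 = 1933.0 m/s

1933.0


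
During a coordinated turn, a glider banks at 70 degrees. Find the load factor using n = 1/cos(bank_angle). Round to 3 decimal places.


Step 1: Convert 70 degrees to radians = 1.22173
Step 2: cos(70 deg) = 0.34202
Step 3: n = 1 / 0.34202 = 2.924

2.924


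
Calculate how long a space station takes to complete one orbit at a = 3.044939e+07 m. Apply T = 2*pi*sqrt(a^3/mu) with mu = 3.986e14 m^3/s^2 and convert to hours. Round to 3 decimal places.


Step 1: a^3 / mu = 2.823162e+22 / 3.986e14 = 7.082694e+07
Step 2: sqrt(7.082694e+07) = 8415.8744 s
Step 3: T = 2*pi * 8415.8744 = 52878.5 s
Step 4: T in hours = 52878.5 / 3600 = 14.688 hours

14.688


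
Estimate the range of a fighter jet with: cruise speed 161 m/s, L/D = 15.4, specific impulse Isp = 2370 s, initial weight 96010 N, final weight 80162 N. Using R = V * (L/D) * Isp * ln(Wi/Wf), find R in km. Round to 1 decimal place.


Step 1: Coefficient = V * (L/D) * Isp = 161 * 15.4 * 2370 = 5876178.0 m
Step 2: Wi/Wf = 96010 / 80162 = 1.1977
Step 3: ln(1.1977) = 0.180403
Step 4: R = 5876178.0 * 0.180403 = 1060078.8 m = 1060.1 km

1060.1


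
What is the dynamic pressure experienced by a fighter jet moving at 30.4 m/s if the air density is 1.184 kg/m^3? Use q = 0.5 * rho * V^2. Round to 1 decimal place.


Step 1: V^2 = 30.4^2 = 924.16
Step 2: q = 0.5 * 1.184 * 924.16
Step 3: q = 547.1 Pa

547.1


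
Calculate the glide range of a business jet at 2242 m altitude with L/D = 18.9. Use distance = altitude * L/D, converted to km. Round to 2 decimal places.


Step 1: Glide distance = altitude * L/D = 2242 * 18.9 = 42373.8 m
Step 2: Convert to km: 42373.8 / 1000 = 42.37 km

42.37


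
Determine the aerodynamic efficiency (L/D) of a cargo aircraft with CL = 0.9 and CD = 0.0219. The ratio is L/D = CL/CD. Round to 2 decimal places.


Step 1: L/D = CL / CD = 0.9 / 0.0219
Step 2: L/D = 41.10

41.10


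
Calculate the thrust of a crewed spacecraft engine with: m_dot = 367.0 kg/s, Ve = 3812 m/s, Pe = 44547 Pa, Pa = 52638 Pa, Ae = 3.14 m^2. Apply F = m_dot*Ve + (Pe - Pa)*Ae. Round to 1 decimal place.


Step 1: Momentum thrust = m_dot * Ve = 367.0 * 3812 = 1399004.0 N
Step 2: Pressure thrust = (Pe - Pa) * Ae = (44547 - 52638) * 3.14 = -25405.74 N
Step 3: Total thrust F = 1399004.0 + -25405.74 = 1373598.3 N

1373598.3


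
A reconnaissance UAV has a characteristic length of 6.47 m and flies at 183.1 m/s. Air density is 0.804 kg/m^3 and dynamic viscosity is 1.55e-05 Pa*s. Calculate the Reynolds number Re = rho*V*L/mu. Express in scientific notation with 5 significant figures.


Step 1: Numerator = rho * V * L = 0.804 * 183.1 * 6.47 = 952.464228
Step 2: Re = 952.464228 / 1.55e-05
Step 3: Re = 6.1449e+07

6.1449e+07


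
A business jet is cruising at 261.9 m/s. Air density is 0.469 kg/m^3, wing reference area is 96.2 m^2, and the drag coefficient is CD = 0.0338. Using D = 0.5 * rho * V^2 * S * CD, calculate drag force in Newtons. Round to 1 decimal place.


Step 1: Dynamic pressure q = 0.5 * 0.469 * 261.9^2 = 16084.7325 Pa
Step 2: Drag D = q * S * CD = 16084.7325 * 96.2 * 0.0338
Step 3: D = 52300.5 N

52300.5


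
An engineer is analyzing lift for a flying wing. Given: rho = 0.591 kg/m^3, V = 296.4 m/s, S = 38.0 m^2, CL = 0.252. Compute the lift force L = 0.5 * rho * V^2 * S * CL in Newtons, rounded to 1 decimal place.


Step 1: Calculate dynamic pressure q = 0.5 * 0.591 * 296.4^2 = 0.5 * 0.591 * 87852.96 = 25960.5497 Pa
Step 2: Multiply by wing area and lift coefficient: L = 25960.5497 * 38.0 * 0.252
Step 3: L = 986500.8878 * 0.252 = 248598.2 N

248598.2


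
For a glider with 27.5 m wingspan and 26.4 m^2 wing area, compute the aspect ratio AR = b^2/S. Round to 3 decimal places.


Step 1: b^2 = 27.5^2 = 756.25
Step 2: AR = 756.25 / 26.4 = 28.646

28.646


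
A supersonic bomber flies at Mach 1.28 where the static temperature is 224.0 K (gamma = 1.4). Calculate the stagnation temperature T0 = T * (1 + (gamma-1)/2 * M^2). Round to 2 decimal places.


Step 1: (gamma-1)/2 = 0.2
Step 2: M^2 = 1.6384
Step 3: 1 + 0.2 * 1.6384 = 1.32768
Step 4: T0 = 224.0 * 1.32768 = 297.40 K

297.40


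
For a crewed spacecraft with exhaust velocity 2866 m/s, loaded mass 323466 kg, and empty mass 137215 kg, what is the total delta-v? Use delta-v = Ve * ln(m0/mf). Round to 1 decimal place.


Step 1: Mass ratio m0/mf = 323466 / 137215 = 2.357366
Step 2: ln(2.357366) = 0.857545
Step 3: delta-v = 2866 * 0.857545 = 2457.7 m/s

2457.7


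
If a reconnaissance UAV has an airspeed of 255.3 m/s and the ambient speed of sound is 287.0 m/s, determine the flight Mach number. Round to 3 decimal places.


Step 1: M = V / a = 255.3 / 287.0
Step 2: M = 0.890

0.890


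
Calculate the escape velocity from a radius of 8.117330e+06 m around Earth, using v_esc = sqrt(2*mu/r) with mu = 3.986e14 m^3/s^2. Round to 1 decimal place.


Step 1: 2*mu/r = 2 * 3.986e14 / 8.117330e+06 = 98209632.9704
Step 2: v_esc = sqrt(98209632.9704) = 9910.1 m/s

9910.1


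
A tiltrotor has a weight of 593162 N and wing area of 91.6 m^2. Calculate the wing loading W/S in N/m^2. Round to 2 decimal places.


Step 1: Wing loading = W / S = 593162 / 91.6
Step 2: Wing loading = 6475.57 N/m^2

6475.57


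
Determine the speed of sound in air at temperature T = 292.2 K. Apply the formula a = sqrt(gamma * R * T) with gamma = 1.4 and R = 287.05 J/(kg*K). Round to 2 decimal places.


Step 1: gamma * R * T = 1.4 * 287.05 * 292.2 = 117426.414
Step 2: a = sqrt(117426.414) = 342.68 m/s

342.68


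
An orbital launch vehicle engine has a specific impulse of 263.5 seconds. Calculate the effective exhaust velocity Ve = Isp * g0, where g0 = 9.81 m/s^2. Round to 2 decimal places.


Step 1: Ve = Isp * g0 = 263.5 * 9.81
Step 2: Ve = 2584.94 m/s

2584.94


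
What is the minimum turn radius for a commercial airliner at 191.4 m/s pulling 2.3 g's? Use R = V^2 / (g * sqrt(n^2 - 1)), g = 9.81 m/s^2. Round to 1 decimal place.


Step 1: V^2 = 191.4^2 = 36633.96
Step 2: n^2 - 1 = 2.3^2 - 1 = 4.29
Step 3: sqrt(4.29) = 2.071232
Step 4: R = 36633.96 / (9.81 * 2.071232) = 1803.0 m

1803.0


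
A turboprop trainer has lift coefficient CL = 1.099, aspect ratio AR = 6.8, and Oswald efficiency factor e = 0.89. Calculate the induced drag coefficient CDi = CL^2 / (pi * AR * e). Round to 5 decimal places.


Step 1: CL^2 = 1.099^2 = 1.207801
Step 2: pi * AR * e = 3.14159 * 6.8 * 0.89 = 19.012919
Step 3: CDi = 1.207801 / 19.012919 = 0.06353

0.06353


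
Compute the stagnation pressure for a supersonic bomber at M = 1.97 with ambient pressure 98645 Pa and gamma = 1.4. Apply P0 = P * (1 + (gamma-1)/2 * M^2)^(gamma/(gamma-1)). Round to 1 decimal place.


Step 1: (gamma-1)/2 * M^2 = 0.2 * 3.8809 = 0.77618
Step 2: 1 + 0.77618 = 1.77618
Step 3: Exponent gamma/(gamma-1) = 3.5
Step 4: P0 = 98645 * 1.77618^3.5 = 736681.0 Pa

736681.0


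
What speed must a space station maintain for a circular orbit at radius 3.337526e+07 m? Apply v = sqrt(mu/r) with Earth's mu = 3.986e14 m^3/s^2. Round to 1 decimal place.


Step 1: mu / r = 3.986e14 / 3.337526e+07 = 11942978.1221
Step 2: v = sqrt(11942978.1221) = 3455.9 m/s

3455.9


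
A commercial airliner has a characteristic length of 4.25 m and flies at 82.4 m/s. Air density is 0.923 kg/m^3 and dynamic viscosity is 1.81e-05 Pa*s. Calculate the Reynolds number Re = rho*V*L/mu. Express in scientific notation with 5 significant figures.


Step 1: Numerator = rho * V * L = 0.923 * 82.4 * 4.25 = 323.2346
Step 2: Re = 323.2346 / 1.81e-05
Step 3: Re = 1.7858e+07

1.7858e+07


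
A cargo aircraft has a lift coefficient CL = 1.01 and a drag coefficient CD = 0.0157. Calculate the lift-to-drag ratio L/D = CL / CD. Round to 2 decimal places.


Step 1: L/D = CL / CD = 1.01 / 0.0157
Step 2: L/D = 64.33

64.33


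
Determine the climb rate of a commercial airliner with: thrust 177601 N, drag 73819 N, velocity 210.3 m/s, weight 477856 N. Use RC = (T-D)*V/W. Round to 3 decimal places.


Step 1: Excess thrust = T - D = 177601 - 73819 = 103782 N
Step 2: Excess power = 103782 * 210.3 = 21825354.6 W
Step 3: RC = 21825354.6 / 477856 = 45.673 m/s

45.673


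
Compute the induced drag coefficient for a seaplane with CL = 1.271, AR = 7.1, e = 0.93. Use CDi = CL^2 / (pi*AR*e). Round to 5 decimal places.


Step 1: CL^2 = 1.271^2 = 1.615441
Step 2: pi * AR * e = 3.14159 * 7.1 * 0.93 = 20.743936
Step 3: CDi = 1.615441 / 20.743936 = 0.07788

0.07788


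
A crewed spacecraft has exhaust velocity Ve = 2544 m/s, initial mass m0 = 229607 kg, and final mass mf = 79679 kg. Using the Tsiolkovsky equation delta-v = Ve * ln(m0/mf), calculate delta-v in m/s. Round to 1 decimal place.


Step 1: Mass ratio m0/mf = 229607 / 79679 = 2.88165
Step 2: ln(2.88165) = 1.058363
Step 3: delta-v = 2544 * 1.058363 = 2692.5 m/s

2692.5


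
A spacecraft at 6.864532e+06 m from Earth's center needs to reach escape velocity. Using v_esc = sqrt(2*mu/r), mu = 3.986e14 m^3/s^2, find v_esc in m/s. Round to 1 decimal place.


Step 1: 2*mu/r = 2 * 3.986e14 / 6.864532e+06 = 116133190.1432
Step 2: v_esc = sqrt(116133190.1432) = 10776.5 m/s

10776.5


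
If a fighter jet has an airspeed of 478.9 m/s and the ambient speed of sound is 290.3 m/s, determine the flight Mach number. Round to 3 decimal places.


Step 1: M = V / a = 478.9 / 290.3
Step 2: M = 1.650

1.650


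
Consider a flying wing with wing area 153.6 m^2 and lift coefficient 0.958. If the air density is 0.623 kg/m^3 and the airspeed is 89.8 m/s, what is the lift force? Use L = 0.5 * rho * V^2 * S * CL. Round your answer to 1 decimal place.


Step 1: Calculate dynamic pressure q = 0.5 * 0.623 * 89.8^2 = 0.5 * 0.623 * 8064.04 = 2511.9485 Pa
Step 2: Multiply by wing area and lift coefficient: L = 2511.9485 * 153.6 * 0.958
Step 3: L = 385835.2835 * 0.958 = 369630.2 N

369630.2


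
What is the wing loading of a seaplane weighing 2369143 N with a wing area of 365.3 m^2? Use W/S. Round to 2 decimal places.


Step 1: Wing loading = W / S = 2369143 / 365.3
Step 2: Wing loading = 6485.47 N/m^2

6485.47


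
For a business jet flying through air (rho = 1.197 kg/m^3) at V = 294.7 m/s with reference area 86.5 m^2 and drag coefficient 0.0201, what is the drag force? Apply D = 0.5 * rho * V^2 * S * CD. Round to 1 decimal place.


Step 1: Dynamic pressure q = 0.5 * 1.197 * 294.7^2 = 51978.5819 Pa
Step 2: Drag D = q * S * CD = 51978.5819 * 86.5 * 0.0201
Step 3: D = 90372.6 N

90372.6


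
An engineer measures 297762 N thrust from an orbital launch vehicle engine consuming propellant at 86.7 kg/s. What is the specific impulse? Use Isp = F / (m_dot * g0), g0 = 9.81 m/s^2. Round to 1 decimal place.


Step 1: m_dot * g0 = 86.7 * 9.81 = 850.53
Step 2: Isp = 297762 / 850.53 = 350.1 s

350.1


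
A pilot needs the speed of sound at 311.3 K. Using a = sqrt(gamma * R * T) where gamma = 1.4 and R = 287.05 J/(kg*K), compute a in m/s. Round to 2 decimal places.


Step 1: gamma * R * T = 1.4 * 287.05 * 311.3 = 125102.131
Step 2: a = sqrt(125102.131) = 353.70 m/s

353.70


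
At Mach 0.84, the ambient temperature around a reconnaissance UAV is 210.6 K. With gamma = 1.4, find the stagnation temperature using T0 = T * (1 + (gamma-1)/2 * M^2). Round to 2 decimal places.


Step 1: (gamma-1)/2 = 0.2
Step 2: M^2 = 0.7056
Step 3: 1 + 0.2 * 0.7056 = 1.14112
Step 4: T0 = 210.6 * 1.14112 = 240.32 K

240.32


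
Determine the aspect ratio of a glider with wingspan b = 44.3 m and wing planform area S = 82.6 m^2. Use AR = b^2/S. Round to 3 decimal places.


Step 1: b^2 = 44.3^2 = 1962.49
Step 2: AR = 1962.49 / 82.6 = 23.759

23.759


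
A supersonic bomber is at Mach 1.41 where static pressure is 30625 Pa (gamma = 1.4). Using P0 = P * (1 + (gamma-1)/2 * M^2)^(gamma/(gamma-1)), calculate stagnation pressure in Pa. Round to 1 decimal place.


Step 1: (gamma-1)/2 * M^2 = 0.2 * 1.9881 = 0.39762
Step 2: 1 + 0.39762 = 1.39762
Step 3: Exponent gamma/(gamma-1) = 3.5
Step 4: P0 = 30625 * 1.39762^3.5 = 98841.2 Pa

98841.2


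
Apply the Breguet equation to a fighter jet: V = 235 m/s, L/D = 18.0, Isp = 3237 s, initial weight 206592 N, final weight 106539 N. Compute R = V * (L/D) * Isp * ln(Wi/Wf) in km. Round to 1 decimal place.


Step 1: Coefficient = V * (L/D) * Isp = 235 * 18.0 * 3237 = 13692510.0 m
Step 2: Wi/Wf = 206592 / 106539 = 1.939121
Step 3: ln(1.939121) = 0.662235
Step 4: R = 13692510.0 * 0.662235 = 9067655.5 m = 9067.7 km

9067.7


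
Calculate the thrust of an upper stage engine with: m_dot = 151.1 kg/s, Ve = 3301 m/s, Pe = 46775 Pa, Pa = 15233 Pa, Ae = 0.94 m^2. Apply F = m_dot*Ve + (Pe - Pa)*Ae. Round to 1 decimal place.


Step 1: Momentum thrust = m_dot * Ve = 151.1 * 3301 = 498781.1 N
Step 2: Pressure thrust = (Pe - Pa) * Ae = (46775 - 15233) * 0.94 = 29649.48 N
Step 3: Total thrust F = 498781.1 + 29649.48 = 528430.6 N

528430.6


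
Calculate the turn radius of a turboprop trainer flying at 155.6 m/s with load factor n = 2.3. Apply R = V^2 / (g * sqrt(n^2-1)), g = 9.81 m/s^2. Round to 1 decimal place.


Step 1: V^2 = 155.6^2 = 24211.36
Step 2: n^2 - 1 = 2.3^2 - 1 = 4.29
Step 3: sqrt(4.29) = 2.071232
Step 4: R = 24211.36 / (9.81 * 2.071232) = 1191.6 m

1191.6


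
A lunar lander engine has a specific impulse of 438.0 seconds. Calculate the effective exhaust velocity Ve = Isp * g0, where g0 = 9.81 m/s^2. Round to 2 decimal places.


Step 1: Ve = Isp * g0 = 438.0 * 9.81
Step 2: Ve = 4296.78 m/s

4296.78


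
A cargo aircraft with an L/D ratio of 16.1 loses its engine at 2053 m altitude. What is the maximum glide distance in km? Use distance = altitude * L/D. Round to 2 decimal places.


Step 1: Glide distance = altitude * L/D = 2053 * 16.1 = 33053.3 m
Step 2: Convert to km: 33053.3 / 1000 = 33.05 km

33.05


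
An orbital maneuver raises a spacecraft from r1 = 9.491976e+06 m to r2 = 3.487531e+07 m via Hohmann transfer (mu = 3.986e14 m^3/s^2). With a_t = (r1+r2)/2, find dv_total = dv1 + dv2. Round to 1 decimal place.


Step 1: Transfer semi-major axis a_t = (9.491976e+06 + 3.487531e+07) / 2 = 2.218364e+07 m
Step 2: v1 (circular at r1) = sqrt(mu/r1) = 6480.23 m/s
Step 3: v_t1 = sqrt(mu*(2/r1 - 1/a_t)) = 8125.18 m/s
Step 4: dv1 = |8125.18 - 6480.23| = 1644.95 m/s
Step 5: v2 (circular at r2) = 3380.72 m/s, v_t2 = 2211.42 m/s
Step 6: dv2 = |3380.72 - 2211.42| = 1169.3 m/s
Step 7: Total delta-v = 1644.95 + 1169.3 = 2814.3 m/s

2814.3


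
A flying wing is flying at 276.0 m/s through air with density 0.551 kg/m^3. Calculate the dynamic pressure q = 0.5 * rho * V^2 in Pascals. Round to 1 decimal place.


Step 1: V^2 = 276.0^2 = 76176.0
Step 2: q = 0.5 * 0.551 * 76176.0
Step 3: q = 20986.5 Pa

20986.5


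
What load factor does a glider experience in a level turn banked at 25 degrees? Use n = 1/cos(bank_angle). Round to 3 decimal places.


Step 1: Convert 25 degrees to radians = 0.436332
Step 2: cos(25 deg) = 0.906308
Step 3: n = 1 / 0.906308 = 1.103

1.103


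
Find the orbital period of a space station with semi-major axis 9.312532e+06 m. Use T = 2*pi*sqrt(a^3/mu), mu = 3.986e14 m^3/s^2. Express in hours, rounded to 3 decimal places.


Step 1: a^3 / mu = 8.076131e+20 / 3.986e14 = 2.026124e+06
Step 2: sqrt(2.026124e+06) = 1423.4199 s
Step 3: T = 2*pi * 1423.4199 = 8943.61 s
Step 4: T in hours = 8943.61 / 3600 = 2.484 hours

2.484
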